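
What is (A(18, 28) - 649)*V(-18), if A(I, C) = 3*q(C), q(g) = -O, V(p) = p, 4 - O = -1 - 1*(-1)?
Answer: 11898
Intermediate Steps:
O = 4 (O = 4 - (-1 - 1*(-1)) = 4 - (-1 + 1) = 4 - 1*0 = 4 + 0 = 4)
q(g) = -4 (q(g) = -1*4 = -4)
A(I, C) = -12 (A(I, C) = 3*(-4) = -12)
(A(18, 28) - 649)*V(-18) = (-12 - 649)*(-18) = -661*(-18) = 11898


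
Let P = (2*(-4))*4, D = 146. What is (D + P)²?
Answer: 12996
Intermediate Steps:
P = -32 (P = -8*4 = -32)
(D + P)² = (146 - 32)² = 114² = 12996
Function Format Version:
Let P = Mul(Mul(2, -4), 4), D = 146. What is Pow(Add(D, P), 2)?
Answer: 12996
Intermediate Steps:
P = -32 (P = Mul(-8, 4) = -32)
Pow(Add(D, P), 2) = Pow(Add(146, -32), 2) = Pow(114, 2) = 12996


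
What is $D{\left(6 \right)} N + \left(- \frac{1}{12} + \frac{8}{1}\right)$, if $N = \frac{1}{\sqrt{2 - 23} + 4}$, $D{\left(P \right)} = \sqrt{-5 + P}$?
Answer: $\frac{3563}{444} - \frac{i \sqrt{21}}{37} \approx 8.0248 - 0.12385 i$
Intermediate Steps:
$N = \frac{1}{4 + i \sqrt{21}}$ ($N = \frac{1}{\sqrt{-21} + 4} = \frac{1}{i \sqrt{21} + 4} = \frac{1}{4 + i \sqrt{21}} \approx 0.10811 - 0.12385 i$)
$D{\left(6 \right)} N + \left(- \frac{1}{12} + \frac{8}{1}\right) = \sqrt{-5 + 6} \left(\frac{4}{37} - \frac{i \sqrt{21}}{37}\right) + \left(- \frac{1}{12} + \frac{8}{1}\right) = \sqrt{1} \left(\frac{4}{37} - \frac{i \sqrt{21}}{37}\right) + \left(\left(-1\right) \frac{1}{12} + 8 \cdot 1\right) = 1 \left(\frac{4}{37} - \frac{i \sqrt{21}}{37}\right) + \left(- \frac{1}{12} + 8\right) = \left(\frac{4}{37} - \frac{i \sqrt{21}}{37}\right) + \frac{95}{12} = \frac{3563}{444} - \frac{i \sqrt{21}}{37}$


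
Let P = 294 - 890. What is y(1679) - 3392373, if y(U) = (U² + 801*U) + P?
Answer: 770951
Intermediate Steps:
P = -596
y(U) = -596 + U² + 801*U (y(U) = (U² + 801*U) - 596 = -596 + U² + 801*U)
y(1679) - 3392373 = (-596 + 1679² + 801*1679) - 3392373 = (-596 + 2819041 + 1344879) - 3392373 = 4163324 - 3392373 = 770951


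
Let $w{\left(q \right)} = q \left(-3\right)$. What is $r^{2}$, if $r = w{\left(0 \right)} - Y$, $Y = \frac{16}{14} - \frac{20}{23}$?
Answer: $\frac{1936}{25921} \approx 0.074688$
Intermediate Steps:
$w{\left(q \right)} = - 3 q$
$Y = \frac{44}{161}$ ($Y = 16 \cdot \frac{1}{14} - \frac{20}{23} = \frac{8}{7} - \frac{20}{23} = \frac{44}{161} \approx 0.27329$)
$r = - \frac{44}{161}$ ($r = \left(-3\right) 0 - \frac{44}{161} = 0 - \frac{44}{161} = - \frac{44}{161} \approx -0.27329$)
$r^{2} = \left(- \frac{44}{161}\right)^{2} = \frac{1936}{25921}$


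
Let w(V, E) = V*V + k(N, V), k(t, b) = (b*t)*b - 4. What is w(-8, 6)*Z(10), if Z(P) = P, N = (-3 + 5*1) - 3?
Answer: -40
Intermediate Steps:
N = -1 (N = (-3 + 5) - 3 = 2 - 3 = -1)
k(t, b) = -4 + t*b² (k(t, b) = t*b² - 4 = -4 + t*b²)
w(V, E) = -4 (w(V, E) = V*V + (-4 - V²) = V² + (-4 - V²) = -4)
w(-8, 6)*Z(10) = -4*10 = -40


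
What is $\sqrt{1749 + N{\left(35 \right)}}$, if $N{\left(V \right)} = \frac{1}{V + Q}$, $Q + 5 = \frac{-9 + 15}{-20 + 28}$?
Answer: $\frac{\sqrt{26461113}}{123} \approx 41.821$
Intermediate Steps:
$Q = - \frac{17}{4}$ ($Q = -5 + \frac{-9 + 15}{-20 + 28} = -5 + \frac{6}{8} = -5 + 6 \cdot \frac{1}{8} = -5 + \frac{3}{4} = - \frac{17}{4} \approx -4.25$)
$N{\left(V \right)} = \frac{1}{- \frac{17}{4} + V}$ ($N{\left(V \right)} = \frac{1}{V - \frac{17}{4}} = \frac{1}{- \frac{17}{4} + V}$)
$\sqrt{1749 + N{\left(35 \right)}} = \sqrt{1749 + \frac{4}{-17 + 4 \cdot 35}} = \sqrt{1749 + \frac{4}{-17 + 140}} = \sqrt{1749 + \frac{4}{123}} = \sqrt{\frac{215131}{123}} = \frac{\sqrt{26461113}}{123}$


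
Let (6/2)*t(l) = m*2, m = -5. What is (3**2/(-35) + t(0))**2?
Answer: 142129/11025 ≈ 12.892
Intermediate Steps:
t(l) = -10/3 (t(l) = (-5*2)/3 = (1/3)*(-10) = -10/3)
(3**2/(-35) + t(0))**2 = (3**2/(-35) - 10/3)**2 = (9*(-1/35) - 10/3)**2 = (-9/35 - 10/3)**2 = (-377/105)**2 = 142129/11025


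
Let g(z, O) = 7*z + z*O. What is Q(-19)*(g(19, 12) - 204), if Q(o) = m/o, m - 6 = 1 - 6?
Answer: -157/19 ≈ -8.2632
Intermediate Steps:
m = 1 (m = 6 + (1 - 6) = 6 - 5 = 1)
Q(o) = 1/o
g(z, O) = 7*z + O*z
Q(-19)*(g(19, 12) - 204) = (19*(7 + 12) - 204)/(-19) = -(19*19 - 204)/19 = -(361 - 204)/19 = -1/19*157 = -157/19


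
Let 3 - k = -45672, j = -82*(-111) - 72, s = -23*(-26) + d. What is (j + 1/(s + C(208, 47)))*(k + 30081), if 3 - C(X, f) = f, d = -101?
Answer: 103295603932/151 ≈ 6.8408e+8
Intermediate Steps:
C(X, f) = 3 - f
s = 497 (s = -23*(-26) - 101 = 598 - 101 = 497)
j = 9030 (j = 9102 - 72 = 9030)
k = 45675 (k = 3 - 1*(-45672) = 3 + 45672 = 45675)
(j + 1/(s + C(208, 47)))*(k + 30081) = (9030 + 1/(497 + (3 - 1*47)))*(45675 + 30081) = (9030 + 1/(497 + (3 - 47)))*75756 = (9030 + 1/(497 - 44))*75756 = (9030 + 1/453)*75756 = (4090591/453)*75756 = 103295603932/151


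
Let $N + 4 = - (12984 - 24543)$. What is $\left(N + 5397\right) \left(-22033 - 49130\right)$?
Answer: $-1206355176$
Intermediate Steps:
$N = 11555$ ($N = -4 - \left(12984 - 24543\right) = -4 - -11559 = -4 + 11559 = 11555$)
$\left(N + 5397\right) \left(-22033 - 49130\right) = \left(11555 + 5397\right) \left(-22033 - 49130\right) = 16952 \left(-71163\right) = -1206355176$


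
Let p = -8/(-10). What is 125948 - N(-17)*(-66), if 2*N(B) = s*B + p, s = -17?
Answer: 677557/5 ≈ 1.3551e+5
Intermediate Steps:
p = ⅘ (p = -8*(-⅒) = ⅘ ≈ 0.80000)
N(B) = ⅖ - 17*B/2 (N(B) = (-17*B + ⅘)/2 = (⅘ - 17*B)/2 = ⅖ - 17*B/2)
125948 - N(-17)*(-66) = 125948 - (⅖ - 17/2*(-17))*(-66) = 125948 - (⅖ + 289/2)*(-66) = 125948 - 1449*(-66)/10 = 125948 - 1*(-47817/5) = 125948 + 47817/5 = 677557/5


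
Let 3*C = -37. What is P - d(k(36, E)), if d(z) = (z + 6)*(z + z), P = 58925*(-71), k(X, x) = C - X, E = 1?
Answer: -37689905/9 ≈ -4.1878e+6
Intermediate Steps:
C = -37/3 (C = (⅓)*(-37) = -37/3 ≈ -12.333)
k(X, x) = -37/3 - X
P = -4183675
d(z) = 2*z*(6 + z) (d(z) = (6 + z)*(2*z) = 2*z*(6 + z))
P - d(k(36, E)) = -4183675 - 2*(-37/3 - 1*36)*(6 + (-37/3 - 1*36)) = -4183675 - 2*(-37/3 - 36)*(6 + (-37/3 - 36)) = -4183675 - 2*(-145)*(6 - 145/3)/3 = -4183675 - 2*(-145)*(-127)/(3*3) = -4183675 - 1*36830/9 = -4183675 - 36830/9 = -37689905/9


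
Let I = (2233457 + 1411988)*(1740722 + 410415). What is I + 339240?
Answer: 7841851960205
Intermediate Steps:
I = 7841851620965 (I = 3645445*2151137 = 7841851620965)
I + 339240 = 7841851620965 + 339240 = 7841851960205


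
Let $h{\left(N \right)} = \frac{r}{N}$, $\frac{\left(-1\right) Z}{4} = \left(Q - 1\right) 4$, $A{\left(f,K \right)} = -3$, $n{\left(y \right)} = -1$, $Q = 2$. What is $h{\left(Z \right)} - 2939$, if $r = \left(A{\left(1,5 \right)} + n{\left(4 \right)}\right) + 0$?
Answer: $- \frac{11755}{4} \approx -2938.8$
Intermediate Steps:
$r = -4$ ($r = \left(-3 - 1\right) + 0 = -4 + 0 = -4$)
$Z = -16$ ($Z = - 4 \left(2 - 1\right) 4 = - 4 \cdot 1 \cdot 4 = \left(-4\right) 4 = -16$)
$h{\left(N \right)} = - \frac{4}{N}$
$h{\left(Z \right)} - 2939 = - \frac{4}{-16} - 2939 = \left(-4\right) \left(- \frac{1}{16}\right) - 2939 = \frac{1}{4} - 2939 = - \frac{11755}{4}$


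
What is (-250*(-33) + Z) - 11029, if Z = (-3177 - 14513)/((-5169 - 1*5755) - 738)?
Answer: -16195504/5831 ≈ -2777.5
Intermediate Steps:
Z = 8845/5831 (Z = -17690/((-5169 - 5755) - 738) = -17690/(-10924 - 738) = -17690/(-11662) = -17690*(-1/11662) = 8845/5831 ≈ 1.5169)
(-250*(-33) + Z) - 11029 = (-250*(-33) + 8845/5831) - 11029 = (8250 + 8845/5831) - 11029 = 48114595/5831 - 11029 = -16195504/5831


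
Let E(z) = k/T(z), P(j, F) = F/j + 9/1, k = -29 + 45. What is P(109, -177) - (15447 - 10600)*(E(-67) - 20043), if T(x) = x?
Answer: 709483425599/7303 ≈ 9.7150e+7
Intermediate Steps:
k = 16
P(j, F) = 9 + F/j (P(j, F) = F/j + 9*1 = F/j + 9 = 9 + F/j)
E(z) = 16/z
P(109, -177) - (15447 - 10600)*(E(-67) - 20043) = (9 - 177/109) - (15447 - 10600)*(16/(-67) - 20043) = (9 - 177*1/109) - 4847*(16*(-1/67) - 20043) = (9 - 177/109) - 4847*(-16/67 - 20043) = 804/109 - 4847*(-1342897)/67 = 804/109 - 1*(-6509021759/67) = 804/109 + 6509021759/67 = 709483425599/7303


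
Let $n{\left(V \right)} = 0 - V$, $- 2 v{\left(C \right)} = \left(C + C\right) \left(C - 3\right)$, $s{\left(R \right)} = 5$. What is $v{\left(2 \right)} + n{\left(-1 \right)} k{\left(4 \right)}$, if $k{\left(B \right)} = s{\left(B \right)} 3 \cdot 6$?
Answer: $92$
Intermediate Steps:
$v{\left(C \right)} = - C \left(-3 + C\right)$ ($v{\left(C \right)} = - \frac{\left(C + C\right) \left(C - 3\right)}{2} = - \frac{2 C \left(-3 + C\right)}{2} = - C \left(-3 + C\right)$)
$n{\left(V \right)} = - V$
$k{\left(B \right)} = 90$ ($k{\left(B \right)} = 5 \cdot 3 \cdot 6 = 15 \cdot 6 = 90$)
$v{\left(2 \right)} + n{\left(-1 \right)} k{\left(4 \right)} = 2 \left(3 - 2\right) + \left(-1\right) \left(-1\right) 90 = 2 \left(3 - 2\right) + 1 \cdot 90 = 2 \cdot 1 + 90 = 2 + 90 = 92$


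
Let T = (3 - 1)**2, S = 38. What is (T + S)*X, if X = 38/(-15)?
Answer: -532/5 ≈ -106.40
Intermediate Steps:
X = -38/15 (X = 38*(-1/15) = -38/15 ≈ -2.5333)
T = 4 (T = 2**2 = 4)
(T + S)*X = (4 + 38)*(-38/15) = 42*(-38/15) = -532/5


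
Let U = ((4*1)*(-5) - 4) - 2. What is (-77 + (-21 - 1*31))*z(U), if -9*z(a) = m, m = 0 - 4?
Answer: -172/3 ≈ -57.333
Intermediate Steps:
m = -4
U = -26 (U = (4*(-5) - 4) - 2 = (-20 - 4) - 2 = -24 - 2 = -26)
z(a) = 4/9 (z(a) = -⅑*(-4) = 4/9)
(-77 + (-21 - 1*31))*z(U) = (-77 + (-21 - 1*31))*(4/9) = (-77 + (-21 - 31))*(4/9) = (-77 - 52)*(4/9) = -129*4/9 = -172/3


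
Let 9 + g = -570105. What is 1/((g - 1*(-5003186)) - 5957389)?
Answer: -1/1524317 ≈ -6.5603e-7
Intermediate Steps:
g = -570114 (g = -9 - 570105 = -570114)
1/((g - 1*(-5003186)) - 5957389) = 1/((-570114 - 1*(-5003186)) - 5957389) = 1/((-570114 + 5003186) - 5957389) = 1/(4433072 - 5957389) = 1/(-1524317) = -1/1524317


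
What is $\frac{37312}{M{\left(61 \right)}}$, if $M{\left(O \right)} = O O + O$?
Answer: $\frac{18656}{1891} \approx 9.8657$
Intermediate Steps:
$M{\left(O \right)} = O + O^{2}$ ($M{\left(O \right)} = O^{2} + O = O + O^{2}$)
$\frac{37312}{M{\left(61 \right)}} = \frac{37312}{61 \left(1 + 61\right)} = \frac{37312}{61 \cdot 62} = \frac{37312}{3782} = 37312 \cdot \frac{1}{3782} = \frac{18656}{1891}$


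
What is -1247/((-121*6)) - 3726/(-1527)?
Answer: 1536415/369534 ≈ 4.1577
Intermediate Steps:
-1247/((-121*6)) - 3726/(-1527) = -1247/(-726) - 3726*(-1/1527) = -1247*(-1/726) + 1242/509 = 1247/726 + 1242/509 = 1536415/369534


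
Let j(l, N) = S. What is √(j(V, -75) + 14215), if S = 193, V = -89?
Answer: 2*√3602 ≈ 120.03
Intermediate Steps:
j(l, N) = 193
√(j(V, -75) + 14215) = √(193 + 14215) = √14408 = 2*√3602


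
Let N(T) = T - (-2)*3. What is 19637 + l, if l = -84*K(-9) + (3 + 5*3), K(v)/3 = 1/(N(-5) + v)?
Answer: 39373/2 ≈ 19687.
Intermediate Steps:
N(T) = 6 + T (N(T) = T - 1*(-6) = T + 6 = 6 + T)
K(v) = 3/(1 + v) (K(v) = 3/((6 - 5) + v) = 3/(1 + v))
l = 99/2 (l = -252/(1 - 9) + (3 + 5*3) = -252/(-8) + (3 + 15) = -252*(-1)/8 + 18 = -84*(-3/8) + 18 = 63/2 + 18 = 99/2 ≈ 49.500)
19637 + l = 19637 + 99/2 = 39373/2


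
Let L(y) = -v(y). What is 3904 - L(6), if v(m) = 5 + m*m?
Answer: 3945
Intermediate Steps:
v(m) = 5 + m**2
L(y) = -5 - y**2 (L(y) = -(5 + y**2) = -5 - y**2)
3904 - L(6) = 3904 - (-5 - 1*6**2) = 3904 - (-5 - 1*36) = 3904 - (-5 - 36) = 3904 - 1*(-41) = 3904 + 41 = 3945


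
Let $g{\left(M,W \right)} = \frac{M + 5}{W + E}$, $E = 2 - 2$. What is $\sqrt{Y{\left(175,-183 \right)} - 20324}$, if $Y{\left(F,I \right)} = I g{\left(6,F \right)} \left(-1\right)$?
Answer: $\frac{i \sqrt{24882809}}{35} \approx 142.52 i$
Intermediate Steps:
$E = 0$ ($E = 2 - 2 = 0$)
$g{\left(M,W \right)} = \frac{5 + M}{W}$ ($g{\left(M,W \right)} = \frac{M + 5}{W + 0} = \frac{5 + M}{W}$)
$Y{\left(F,I \right)} = - \frac{11 I}{F}$ ($Y{\left(F,I \right)} = I \frac{5 + 6}{F} \left(-1\right) = I \frac{1}{F} 11 \left(-1\right) = I \frac{11}{F} \left(-1\right) = \frac{11 I}{F} \left(-1\right) = - \frac{11 I}{F}$)
$\sqrt{Y{\left(175,-183 \right)} - 20324} = \sqrt{\left(-11\right) \left(-183\right) \frac{1}{175} - 20324} = \sqrt{\frac{2013}{175} - 20324} = \sqrt{- \frac{3554687}{175}} = \frac{i \sqrt{24882809}}{35}$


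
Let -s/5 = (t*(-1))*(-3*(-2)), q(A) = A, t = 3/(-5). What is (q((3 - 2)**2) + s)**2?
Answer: 289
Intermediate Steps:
t = -3/5 (t = 3*(-1/5) = -3/5 ≈ -0.60000)
s = -18 (s = -5*(-3/5*(-1))*(-3*(-2)) = -3*6 = -5*18/5 = -18)
(q((3 - 2)**2) + s)**2 = ((3 - 2)**2 - 18)**2 = (1**2 - 18)**2 = (1 - 18)**2 = (-17)**2 = 289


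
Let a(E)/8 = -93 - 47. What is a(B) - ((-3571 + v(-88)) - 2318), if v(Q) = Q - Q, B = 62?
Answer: 4769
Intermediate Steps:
v(Q) = 0
a(E) = -1120 (a(E) = 8*(-93 - 47) = 8*(-140) = -1120)
a(B) - ((-3571 + v(-88)) - 2318) = -1120 - ((-3571 + 0) - 2318) = -1120 - (-3571 - 2318) = -1120 - 1*(-5889) = -1120 + 5889 = 4769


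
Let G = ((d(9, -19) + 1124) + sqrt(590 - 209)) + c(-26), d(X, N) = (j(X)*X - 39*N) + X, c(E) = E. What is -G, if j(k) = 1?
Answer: -1857 - sqrt(381) ≈ -1876.5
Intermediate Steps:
d(X, N) = -39*N + 2*X (d(X, N) = (1*X - 39*N) + X = (X - 39*N) + X = -39*N + 2*X)
G = 1857 + sqrt(381) (G = (((-39*(-19) + 2*9) + 1124) + sqrt(590 - 209)) - 26 = (((741 + 18) + 1124) + sqrt(381)) - 26 = ((759 + 1124) + sqrt(381)) - 26 = (1883 + sqrt(381)) - 26 = 1857 + sqrt(381) ≈ 1876.5)
-G = -(1857 + sqrt(381)) = -1857 - sqrt(381)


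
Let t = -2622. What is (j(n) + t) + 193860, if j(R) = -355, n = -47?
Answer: 190883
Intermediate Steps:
(j(n) + t) + 193860 = (-355 - 2622) + 193860 = -2977 + 193860 = 190883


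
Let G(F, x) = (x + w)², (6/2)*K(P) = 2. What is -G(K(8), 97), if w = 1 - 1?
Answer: -9409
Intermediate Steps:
w = 0
K(P) = ⅔ (K(P) = (⅓)*2 = ⅔)
G(F, x) = x² (G(F, x) = (x + 0)² = x²)
-G(K(8), 97) = -1*97² = -1*9409 = -9409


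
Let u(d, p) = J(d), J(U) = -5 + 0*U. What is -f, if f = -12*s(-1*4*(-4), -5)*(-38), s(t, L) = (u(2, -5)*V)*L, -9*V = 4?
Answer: 15200/3 ≈ 5066.7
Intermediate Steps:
V = -4/9 (V = -1/9*4 = -4/9 ≈ -0.44444)
J(U) = -5 (J(U) = -5 + 0 = -5)
u(d, p) = -5
s(t, L) = 20*L/9 (s(t, L) = (-5*(-4/9))*L = 20*L/9)
f = -15200/3 (f = -80*(-5)/3*(-38) = -12*(-100/9)*(-38) = (400/3)*(-38) = -15200/3 ≈ -5066.7)
-f = -1*(-15200/3) = 15200/3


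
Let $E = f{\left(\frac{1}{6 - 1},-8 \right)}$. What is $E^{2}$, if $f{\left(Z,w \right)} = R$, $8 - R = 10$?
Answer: $4$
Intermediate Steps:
$R = -2$ ($R = 8 - 10 = -2$)
$f{\left(Z,w \right)} = -2$
$E = -2$
$E^{2} = \left(-2\right)^{2} = 4$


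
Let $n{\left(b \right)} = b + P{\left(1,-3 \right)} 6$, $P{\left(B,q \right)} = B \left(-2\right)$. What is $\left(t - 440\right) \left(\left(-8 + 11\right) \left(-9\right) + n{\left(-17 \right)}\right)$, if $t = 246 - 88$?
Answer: $15792$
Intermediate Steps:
$P{\left(B,q \right)} = - 2 B$
$t = 158$
$n{\left(b \right)} = -12 + b$ ($n{\left(b \right)} = b + \left(-2\right) 1 \cdot 6 = b - 12 = -12 + b$)
$\left(t - 440\right) \left(\left(-8 + 11\right) \left(-9\right) + n{\left(-17 \right)}\right) = \left(158 - 440\right) \left(\left(-8 + 11\right) \left(-9\right) - 29\right) = - 282 \left(3 \left(-9\right) - 29\right) = - 282 \left(-27 - 29\right) = \left(-282\right) \left(-56\right) = 15792$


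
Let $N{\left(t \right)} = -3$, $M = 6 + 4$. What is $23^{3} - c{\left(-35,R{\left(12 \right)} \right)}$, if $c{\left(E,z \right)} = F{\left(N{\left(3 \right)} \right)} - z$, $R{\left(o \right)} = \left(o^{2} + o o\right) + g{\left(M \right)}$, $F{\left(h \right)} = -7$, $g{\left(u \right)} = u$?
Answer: $12472$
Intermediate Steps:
$M = 10$
$R{\left(o \right)} = 10 + 2 o^{2}$ ($R{\left(o \right)} = \left(o^{2} + o o\right) + 10 = \left(o^{2} + o^{2}\right) + 10 = 2 o^{2} + 10 = 10 + 2 o^{2}$)
$c{\left(E,z \right)} = -7 - z$
$23^{3} - c{\left(-35,R{\left(12 \right)} \right)} = 23^{3} - \left(-7 - \left(10 + 2 \cdot 12^{2}\right)\right) = 12167 - \left(-7 - \left(10 + 2 \cdot 144\right)\right) = 12167 - \left(-7 - \left(10 + 288\right)\right) = 12167 - \left(-7 - 298\right) = 12167 - -305 = 12167 + 305 = 12472$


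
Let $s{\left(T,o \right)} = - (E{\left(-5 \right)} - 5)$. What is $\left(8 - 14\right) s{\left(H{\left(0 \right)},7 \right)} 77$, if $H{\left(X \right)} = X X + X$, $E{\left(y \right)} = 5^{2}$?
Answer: $9240$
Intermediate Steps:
$E{\left(y \right)} = 25$
$H{\left(X \right)} = X + X^{2}$ ($H{\left(X \right)} = X^{2} + X = X + X^{2}$)
$s{\left(T,o \right)} = -20$ ($s{\left(T,o \right)} = - (25 - 5) = \left(-1\right) 20 = -20$)
$\left(8 - 14\right) s{\left(H{\left(0 \right)},7 \right)} 77 = \left(8 - 14\right) \left(-20\right) 77 = \left(-6\right) \left(-20\right) 77 = 120 \cdot 77 = 9240$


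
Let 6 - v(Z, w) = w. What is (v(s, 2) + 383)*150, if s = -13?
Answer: 58050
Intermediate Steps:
v(Z, w) = 6 - w
(v(s, 2) + 383)*150 = ((6 - 1*2) + 383)*150 = ((6 - 2) + 383)*150 = (4 + 383)*150 = 387*150 = 58050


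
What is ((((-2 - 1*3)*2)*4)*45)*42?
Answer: -75600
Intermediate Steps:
((((-2 - 1*3)*2)*4)*45)*42 = ((((-2 - 3)*2)*4)*45)*42 = ((-5*2*4)*45)*42 = (-10*4*45)*42 = -40*45*42 = -1800*42 = -75600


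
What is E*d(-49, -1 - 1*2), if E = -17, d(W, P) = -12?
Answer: 204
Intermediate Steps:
E*d(-49, -1 - 1*2) = -17*(-12) = 204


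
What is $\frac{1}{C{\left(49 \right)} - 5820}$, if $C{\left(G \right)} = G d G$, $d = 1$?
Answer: $- \frac{1}{3419} \approx -0.00029248$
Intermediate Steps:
$C{\left(G \right)} = G^{2}$ ($C{\left(G \right)} = G 1 G = G G = G^{2}$)
$\frac{1}{C{\left(49 \right)} - 5820} = \frac{1}{49^{2} - 5820} = \frac{1}{2401 - 5820} = \frac{1}{-3419} = - \frac{1}{3419}$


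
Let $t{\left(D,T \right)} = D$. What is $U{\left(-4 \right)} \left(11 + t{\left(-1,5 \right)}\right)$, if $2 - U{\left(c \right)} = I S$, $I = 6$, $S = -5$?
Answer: $320$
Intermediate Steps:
$U{\left(c \right)} = 32$ ($U{\left(c \right)} = 2 - 6 \left(-5\right) = 2 - -30 = 2 + 30 = 32$)
$U{\left(-4 \right)} \left(11 + t{\left(-1,5 \right)}\right) = 32 \left(11 - 1\right) = 32 \cdot 10 = 320$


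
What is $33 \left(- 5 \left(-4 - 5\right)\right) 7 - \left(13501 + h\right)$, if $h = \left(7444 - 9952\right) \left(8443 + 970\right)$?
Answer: $23604698$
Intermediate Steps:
$h = -23607804$ ($h = \left(-2508\right) 9413 = -23607804$)
$33 \left(- 5 \left(-4 - 5\right)\right) 7 - \left(13501 + h\right) = 33 \left(- 5 \left(-4 - 5\right)\right) 7 - \left(13501 - 23607804\right) = 33 \left(\left(-5\right) \left(-9\right)\right) 7 - -23594303 = 33 \cdot 45 \cdot 7 + 23594303 = 1485 \cdot 7 + 23594303 = 10395 + 23594303 = 23604698$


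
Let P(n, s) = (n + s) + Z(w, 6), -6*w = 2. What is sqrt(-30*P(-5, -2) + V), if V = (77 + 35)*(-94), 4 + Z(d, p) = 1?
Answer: 2*I*sqrt(2557) ≈ 101.13*I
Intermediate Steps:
w = -1/3 (w = -1/6*2 = -1/3 ≈ -0.33333)
Z(d, p) = -3 (Z(d, p) = -4 + 1 = -3)
P(n, s) = -3 + n + s (P(n, s) = (n + s) - 3 = -3 + n + s)
V = -10528 (V = 112*(-94) = -10528)
sqrt(-30*P(-5, -2) + V) = sqrt(-30*(-3 - 5 - 2) - 10528) = sqrt(-30*(-10) - 10528) = sqrt(300 - 10528) = sqrt(-10228) = 2*I*sqrt(2557)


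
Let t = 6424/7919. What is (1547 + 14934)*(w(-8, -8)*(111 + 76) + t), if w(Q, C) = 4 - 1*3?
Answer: 24511812237/7919 ≈ 3.0953e+6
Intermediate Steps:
w(Q, C) = 1 (w(Q, C) = 4 - 3 = 1)
t = 6424/7919 (t = 6424*(1/7919) = 6424/7919 ≈ 0.81121)
(1547 + 14934)*(w(-8, -8)*(111 + 76) + t) = (1547 + 14934)*(1*(111 + 76) + 6424/7919) = 16481*(1*187 + 6424/7919) = 16481*(187 + 6424/7919) = 16481*(1487277/7919) = 24511812237/7919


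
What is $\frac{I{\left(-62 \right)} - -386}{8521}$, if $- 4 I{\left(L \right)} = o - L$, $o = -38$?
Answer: $\frac{380}{8521} \approx 0.044596$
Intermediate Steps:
$I{\left(L \right)} = \frac{19}{2} + \frac{L}{4}$ ($I{\left(L \right)} = - \frac{-38 - L}{4} = \frac{19}{2} + \frac{L}{4}$)
$\frac{I{\left(-62 \right)} - -386}{8521} = \frac{\left(\frac{19}{2} + \frac{1}{4} \left(-62\right)\right) - -386}{8521} = \left(\left(\frac{19}{2} - \frac{31}{2}\right) + 386\right) \frac{1}{8521} = \left(-6 + 386\right) \frac{1}{8521} = 380 \cdot \frac{1}{8521} = \frac{380}{8521}$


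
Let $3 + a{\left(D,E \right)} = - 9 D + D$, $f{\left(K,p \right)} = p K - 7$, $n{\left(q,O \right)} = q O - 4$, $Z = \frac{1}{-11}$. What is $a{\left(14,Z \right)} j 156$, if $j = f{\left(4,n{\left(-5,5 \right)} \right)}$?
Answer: $2206620$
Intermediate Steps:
$Z = - \frac{1}{11} \approx -0.090909$
$n{\left(q,O \right)} = -4 + O q$ ($n{\left(q,O \right)} = O q - 4 = -4 + O q$)
$f{\left(K,p \right)} = -7 + K p$ ($f{\left(K,p \right)} = K p - 7 = -7 + K p$)
$a{\left(D,E \right)} = -3 - 8 D$ ($a{\left(D,E \right)} = -3 + \left(- 9 D + D\right) = -3 - 8 D$)
$j = -123$ ($j = -7 + 4 \left(-4 + 5 \left(-5\right)\right) = -7 + 4 \left(-4 - 25\right) = -7 + 4 \left(-29\right) = -7 - 116 = -123$)
$a{\left(14,Z \right)} j 156 = \left(-3 - 112\right) \left(-123\right) 156 = \left(-115\right) \left(-123\right) 156 = 14145 \cdot 156 = 2206620$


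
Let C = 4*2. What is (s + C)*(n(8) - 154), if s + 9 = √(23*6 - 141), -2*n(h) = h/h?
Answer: 309/2 - 309*I*√3/2 ≈ 154.5 - 267.6*I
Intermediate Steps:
C = 8
n(h) = -½ (n(h) = -h/(2*h) = -½*1 = -½)
s = -9 + I*√3 (s = -9 + √(23*6 - 141) = -9 + √(138 - 141) = -9 + √(-3) = -9 + I*√3 ≈ -9.0 + 1.732*I)
(s + C)*(n(8) - 154) = ((-9 + I*√3) + 8)*(-½ - 154) = (-1 + I*√3)*(-309/2) = 309/2 - 309*I*√3/2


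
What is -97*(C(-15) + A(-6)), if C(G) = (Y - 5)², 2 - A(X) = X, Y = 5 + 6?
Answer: -4268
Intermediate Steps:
Y = 11
A(X) = 2 - X
C(G) = 36 (C(G) = (11 - 5)² = 6² = 36)
-97*(C(-15) + A(-6)) = -97*(36 + (2 - 1*(-6))) = -97*(36 + (2 + 6)) = -97*(36 + 8) = -97*44 = -4268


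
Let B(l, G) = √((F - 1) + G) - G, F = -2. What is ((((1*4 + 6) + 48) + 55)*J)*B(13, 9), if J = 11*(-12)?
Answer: 134244 - 14916*√6 ≈ 97707.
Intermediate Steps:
B(l, G) = √(-3 + G) - G (B(l, G) = √((-2 - 1) + G) - G = √(-3 + G) - G)
J = -132
((((1*4 + 6) + 48) + 55)*J)*B(13, 9) = ((((1*4 + 6) + 48) + 55)*(-132))*(√(-3 + 9) - 1*9) = ((((4 + 6) + 48) + 55)*(-132))*(√6 - 9) = (((10 + 48) + 55)*(-132))*(-9 + √6) = ((58 + 55)*(-132))*(-9 + √6) = (113*(-132))*(-9 + √6) = -14916*(-9 + √6) = 134244 - 14916*√6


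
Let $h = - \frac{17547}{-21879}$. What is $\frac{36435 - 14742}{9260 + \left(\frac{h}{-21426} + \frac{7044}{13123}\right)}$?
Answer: $\frac{4043964868625682}{1726330392340655} \approx 2.3425$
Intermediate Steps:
$h = \frac{5849}{7293}$ ($h = \left(-17547\right) \left(- \frac{1}{21879}\right) = \frac{5849}{7293} \approx 0.802$)
$\frac{36435 - 14742}{9260 + \left(\frac{h}{-21426} + \frac{7044}{13123}\right)} = \frac{36435 - 14742}{9260 + \left(\frac{5849}{7293 \left(-21426\right)} + \frac{7044}{13123}\right)} = \frac{21693}{9260 + \left(\frac{5849}{7293} \left(- \frac{1}{21426}\right) + 7044 \cdot \frac{1}{13123}\right)} = \frac{21693}{9260 + \left(- \frac{5849}{156259818} + \frac{7044}{13123}\right)} = \frac{21693}{9260 + \frac{100056127415}{186417962874}} = \frac{21693}{\frac{1726330392340655}{186417962874}} = 21693 \cdot \frac{186417962874}{1726330392340655} = \frac{4043964868625682}{1726330392340655}$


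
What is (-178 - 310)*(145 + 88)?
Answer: -113704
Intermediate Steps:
(-178 - 310)*(145 + 88) = -488*233 = -113704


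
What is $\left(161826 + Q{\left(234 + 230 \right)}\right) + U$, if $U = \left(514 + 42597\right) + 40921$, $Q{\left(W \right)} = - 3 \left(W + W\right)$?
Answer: $243074$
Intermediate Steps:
$Q{\left(W \right)} = - 6 W$ ($Q{\left(W \right)} = - 3 \cdot 2 W = - 6 W$)
$U = 84032$ ($U = 43111 + 40921 = 84032$)
$\left(161826 + Q{\left(234 + 230 \right)}\right) + U = \left(161826 - 6 \left(234 + 230\right)\right) + 84032 = \left(161826 - 2784\right) + 84032 = 159042 + 84032 = 243074$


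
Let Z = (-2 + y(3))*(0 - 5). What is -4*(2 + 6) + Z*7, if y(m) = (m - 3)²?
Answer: 38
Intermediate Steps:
y(m) = (-3 + m)²
Z = 10 (Z = (-2 + (-3 + 3)²)*(0 - 5) = (-2 + 0²)*(-5) = (-2 + 0)*(-5) = -2*(-5) = 10)
-4*(2 + 6) + Z*7 = -4*(2 + 6) + 10*7 = -4*8 + 70 = -32 + 70 = 38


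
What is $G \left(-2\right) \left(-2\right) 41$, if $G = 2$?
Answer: $328$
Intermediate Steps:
$G \left(-2\right) \left(-2\right) 41 = 2 \left(-2\right) \left(-2\right) 41 = \left(-4\right) \left(-2\right) 41 = 8 \cdot 41 = 328$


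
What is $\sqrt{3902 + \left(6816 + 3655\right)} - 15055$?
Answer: $-15055 + 3 \sqrt{1597} \approx -14935.0$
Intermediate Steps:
$\sqrt{3902 + \left(6816 + 3655\right)} - 15055 = \sqrt{3902 + 10471} - 15055 = \sqrt{14373} - 15055 = 3 \sqrt{1597} - 15055 = -15055 + 3 \sqrt{1597}$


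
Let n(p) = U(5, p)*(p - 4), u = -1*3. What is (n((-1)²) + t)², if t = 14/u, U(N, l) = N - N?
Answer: 196/9 ≈ 21.778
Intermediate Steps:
U(N, l) = 0
u = -3
n(p) = 0 (n(p) = 0*(p - 4) = 0*(-4 + p) = 0)
t = -14/3 (t = 14/(-3) = 14*(-⅓) = -14/3 ≈ -4.6667)
(n((-1)²) + t)² = (0 - 14/3)² = (-14/3)² = 196/9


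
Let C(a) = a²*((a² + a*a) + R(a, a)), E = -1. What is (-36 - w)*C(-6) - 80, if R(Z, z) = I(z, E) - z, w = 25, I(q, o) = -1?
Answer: -169172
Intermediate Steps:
R(Z, z) = -1 - z
C(a) = a²*(-1 - a + 2*a²) (C(a) = a²*((a² + a*a) + (-1 - a)) = a²*((a² + a²) + (-1 - a)) = a²*(2*a² + (-1 - a)) = a²*(-1 - a + 2*a²))
(-36 - w)*C(-6) - 80 = (-36 - 1*25)*((-6)²*(-1 - 1*(-6) + 2*(-6)²)) - 80 = (-36 - 25)*(36*(-1 + 6 + 2*36)) - 80 = -2196*(-1 + 6 + 72) - 80 = -2196*77 - 80 = -61*2772 - 80 = -169092 - 80 = -169172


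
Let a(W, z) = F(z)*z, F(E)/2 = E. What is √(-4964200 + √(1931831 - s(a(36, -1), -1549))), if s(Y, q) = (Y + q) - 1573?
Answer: √(-4964200 + √1934951) ≈ 2227.7*I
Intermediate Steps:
F(E) = 2*E
a(W, z) = 2*z² (a(W, z) = (2*z)*z = 2*z²)
s(Y, q) = -1573 + Y + q
√(-4964200 + √(1931831 - s(a(36, -1), -1549))) = √(-4964200 + √(1931831 - (-1573 + 2*(-1)² - 1549))) = √(-4964200 + √(1931831 - (-1573 + 2*1 - 1549))) = √(-4964200 + √(1931831 - (-1573 + 2 - 1549))) = √(-4964200 + √(1931831 - 1*(-3120))) = √(-4964200 + √(1931831 + 3120)) = √(-4964200 + √1934951)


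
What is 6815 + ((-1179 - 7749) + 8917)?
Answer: 6804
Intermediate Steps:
6815 + ((-1179 - 7749) + 8917) = 6815 + (-8928 + 8917) = 6815 - 11 = 6804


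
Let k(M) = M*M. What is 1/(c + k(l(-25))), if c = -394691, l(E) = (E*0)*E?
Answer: -1/394691 ≈ -2.5336e-6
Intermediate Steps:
l(E) = 0 (l(E) = 0*E = 0)
k(M) = M**2
1/(c + k(l(-25))) = 1/(-394691 + 0**2) = 1/(-394691 + 0) = 1/(-394691) = -1/394691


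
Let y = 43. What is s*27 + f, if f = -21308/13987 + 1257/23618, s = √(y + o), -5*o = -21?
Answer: -485670685/330344966 + 54*√295/5 ≈ 184.03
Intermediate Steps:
o = 21/5 (o = -⅕*(-21) = 21/5 ≈ 4.2000)
s = 2*√295/5 (s = √(43 + 21/5) = √(236/5) = 2*√295/5 ≈ 6.8702)
f = -485670685/330344966 (f = -21308*1/13987 + 1257*(1/23618) = -21308/13987 + 1257/23618 = -485670685/330344966 ≈ -1.4702)
s*27 + f = (2*√295/5)*27 - 485670685/330344966 = 54*√295/5 - 485670685/330344966 = -485670685/330344966 + 54*√295/5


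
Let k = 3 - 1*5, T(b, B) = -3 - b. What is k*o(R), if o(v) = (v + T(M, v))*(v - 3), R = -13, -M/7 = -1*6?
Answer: -1856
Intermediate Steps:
M = 42 (M = -(-7)*6 = -7*(-6) = 42)
k = -2 (k = 3 - 5 = -2)
o(v) = (-45 + v)*(-3 + v) (o(v) = (v + (-3 - 1*42))*(v - 3) = (v + (-3 - 42))*(-3 + v) = (v - 45)*(-3 + v) = (-45 + v)*(-3 + v))
k*o(R) = -2*(135 + (-13)² - 48*(-13)) = -2*(135 + 169 + 624) = -2*928 = -1856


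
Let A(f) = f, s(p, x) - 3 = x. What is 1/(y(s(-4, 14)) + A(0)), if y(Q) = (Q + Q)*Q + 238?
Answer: 1/816 ≈ 0.0012255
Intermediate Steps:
s(p, x) = 3 + x
y(Q) = 238 + 2*Q**2 (y(Q) = (2*Q)*Q + 238 = 2*Q**2 + 238 = 238 + 2*Q**2)
1/(y(s(-4, 14)) + A(0)) = 1/((238 + 2*(3 + 14)**2) + 0) = 1/((238 + 2*17**2) + 0) = 1/((238 + 2*289) + 0) = 1/((238 + 578) + 0) = 1/(816 + 0) = 1/816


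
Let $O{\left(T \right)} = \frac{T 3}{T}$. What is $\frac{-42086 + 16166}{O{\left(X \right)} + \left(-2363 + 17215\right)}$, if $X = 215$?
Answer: $- \frac{5184}{2971} \approx -1.7449$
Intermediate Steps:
$O{\left(T \right)} = 3$ ($O{\left(T \right)} = \frac{3 T}{T} = 3$)
$\frac{-42086 + 16166}{O{\left(X \right)} + \left(-2363 + 17215\right)} = \frac{-42086 + 16166}{3 + \left(-2363 + 17215\right)} = - \frac{25920}{3 + 14852} = - \frac{25920}{14855} = \left(-25920\right) \frac{1}{14855} = - \frac{5184}{2971}$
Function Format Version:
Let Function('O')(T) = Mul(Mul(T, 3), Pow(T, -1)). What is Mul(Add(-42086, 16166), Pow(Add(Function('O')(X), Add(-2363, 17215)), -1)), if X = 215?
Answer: Rational(-5184, 2971) ≈ -1.7449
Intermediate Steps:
Function('O')(T) = 3 (Function('O')(T) = Mul(Mul(3, T), Pow(T, -1)) = 3)
Mul(Add(-42086, 16166), Pow(Add(Function('O')(X), Add(-2363, 17215)), -1)) = Mul(Add(-42086, 16166), Pow(Add(3, Add(-2363, 17215)), -1)) = Mul(-25920, Pow(Add(3, 14852), -1)) = Mul(-25920, Pow(14855, -1)) = Mul(-25920, Rational(1, 14855)) = Rational(-5184, 2971)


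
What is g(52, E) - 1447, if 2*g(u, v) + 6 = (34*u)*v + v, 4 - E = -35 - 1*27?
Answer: 56927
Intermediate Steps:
E = 66 (E = 4 - (-35 - 1*27) = 4 - (-35 - 27) = 4 - 1*(-62) = 4 + 62 = 66)
g(u, v) = -3 + v/2 + 17*u*v (g(u, v) = -3 + ((34*u)*v + v)/2 = -3 + (34*u*v + v)/2 = -3 + (v + 34*u*v)/2 = -3 + (v/2 + 17*u*v) = -3 + v/2 + 17*u*v)
g(52, E) - 1447 = (-3 + (1/2)*66 + 17*52*66) - 1447 = (-3 + 33 + 58344) - 1447 = 58374 - 1447 = 56927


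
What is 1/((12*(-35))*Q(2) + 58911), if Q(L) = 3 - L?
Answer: 1/58491 ≈ 1.7097e-5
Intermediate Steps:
1/((12*(-35))*Q(2) + 58911) = 1/((12*(-35))*(3 - 1*2) + 58911) = 1/(-420*(3 - 2) + 58911) = 1/(-420*1 + 58911) = 1/(-420 + 58911) = 1/58491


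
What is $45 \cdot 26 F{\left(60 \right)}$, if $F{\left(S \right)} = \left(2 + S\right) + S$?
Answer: $142740$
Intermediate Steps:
$F{\left(S \right)} = 2 + 2 S$
$45 \cdot 26 F{\left(60 \right)} = 45 \cdot 26 \left(2 + 2 \cdot 60\right) = 45 \cdot 26 \left(2 + 120\right) = 45 \cdot 26 \cdot 122 = 45 \cdot 3172 = 142740$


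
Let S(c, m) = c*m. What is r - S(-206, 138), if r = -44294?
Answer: -15866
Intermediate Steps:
r - S(-206, 138) = -44294 - (-206)*138 = -44294 - 1*(-28428) = -44294 + 28428 = -15866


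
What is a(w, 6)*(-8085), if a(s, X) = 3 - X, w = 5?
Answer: 24255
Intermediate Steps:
a(w, 6)*(-8085) = (3 - 1*6)*(-8085) = (3 - 6)*(-8085) = -3*(-8085) = 24255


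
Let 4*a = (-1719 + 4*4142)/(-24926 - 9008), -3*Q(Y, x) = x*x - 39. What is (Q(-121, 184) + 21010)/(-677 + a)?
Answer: -3965255768/275724363 ≈ -14.381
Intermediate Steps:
Q(Y, x) = 13 - x²/3 (Q(Y, x) = -(x*x - 39)/3 = -(x² - 39)/3 = -(-39 + x²)/3 = 13 - x²/3)
a = -14849/135736 (a = ((-1719 + 4*4142)/(-24926 - 9008))/4 = ((-1719 + 16568)/(-33934))/4 = (14849*(-1/33934))/4 = (¼)*(-14849/33934) = -14849/135736 ≈ -0.10940)
(Q(-121, 184) + 21010)/(-677 + a) = ((13 - ⅓*184²) + 21010)/(-677 - 14849/135736) = ((13 - ⅓*33856) + 21010)/(-91908121/135736) = ((13 - 33856/3) + 21010)*(-135736/91908121) = (-33817/3 + 21010)*(-135736/91908121) = (29213/3)*(-135736/91908121) = -3965255768/275724363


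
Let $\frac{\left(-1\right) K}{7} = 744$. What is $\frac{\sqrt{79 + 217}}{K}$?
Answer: $- \frac{\sqrt{74}}{2604} \approx -0.0033035$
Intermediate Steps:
$K = -5208$ ($K = \left(-7\right) 744 = -5208$)
$\frac{\sqrt{79 + 217}}{K} = \frac{\sqrt{79 + 217}}{-5208} = \sqrt{296} \left(- \frac{1}{5208}\right) = 2 \sqrt{74} \left(- \frac{1}{5208}\right) = - \frac{\sqrt{74}}{2604}$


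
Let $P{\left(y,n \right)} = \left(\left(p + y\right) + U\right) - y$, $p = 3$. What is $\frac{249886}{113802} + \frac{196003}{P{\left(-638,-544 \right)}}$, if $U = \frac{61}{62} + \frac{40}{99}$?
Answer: $\frac{5266080547141}{117885741} \approx 44671.0$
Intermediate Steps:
$U = \frac{8519}{6138}$ ($U = 61 \cdot \frac{1}{62} + 40 \cdot \frac{1}{99} = \frac{61}{62} + \frac{40}{99} = \frac{8519}{6138} \approx 1.3879$)
$P{\left(y,n \right)} = \frac{26933}{6138}$ ($P{\left(y,n \right)} = \left(\left(3 + y\right) + \frac{8519}{6138}\right) - y = \left(\frac{26933}{6138} + y\right) - y = \frac{26933}{6138}$)
$\frac{249886}{113802} + \frac{196003}{P{\left(-638,-544 \right)}} = \frac{249886}{113802} + \frac{196003}{\frac{26933}{6138}} = 249886 \cdot \frac{1}{113802} + 196003 \cdot \frac{6138}{26933} = \frac{9611}{4377} + \frac{1203066414}{26933} = \frac{5266080547141}{117885741}$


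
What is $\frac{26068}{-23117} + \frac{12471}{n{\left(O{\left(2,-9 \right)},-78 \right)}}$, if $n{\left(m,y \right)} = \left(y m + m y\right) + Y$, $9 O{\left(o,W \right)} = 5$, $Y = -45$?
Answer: $- \frac{875173181}{9131215} \approx -95.844$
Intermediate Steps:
$O{\left(o,W \right)} = \frac{5}{9}$ ($O{\left(o,W \right)} = \frac{1}{9} \cdot 5 = \frac{5}{9}$)
$n{\left(m,y \right)} = -45 + 2 m y$ ($n{\left(m,y \right)} = \left(y m + m y\right) - 45 = \left(m y + m y\right) - 45 = 2 m y - 45 = -45 + 2 m y$)
$\frac{26068}{-23117} + \frac{12471}{n{\left(O{\left(2,-9 \right)},-78 \right)}} = \frac{26068}{-23117} + \frac{12471}{-45 + 2 \cdot \frac{5}{9} \left(-78\right)} = 26068 \left(- \frac{1}{23117}\right) + \frac{12471}{-45 - \frac{260}{3}} = - \frac{26068}{23117} + \frac{12471}{- \frac{395}{3}} = - \frac{26068}{23117} + 12471 \left(- \frac{3}{395}\right) = - \frac{26068}{23117} - \frac{37413}{395} = - \frac{875173181}{9131215}$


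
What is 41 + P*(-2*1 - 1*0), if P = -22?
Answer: 85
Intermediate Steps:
41 + P*(-2*1 - 1*0) = 41 - 22*(-2*1 - 1*0) = 41 - 22*(-2 + 0) = 41 - 22*(-2) = 41 + 44 = 85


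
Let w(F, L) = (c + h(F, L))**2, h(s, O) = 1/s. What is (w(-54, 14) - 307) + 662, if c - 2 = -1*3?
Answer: 1038205/2916 ≈ 356.04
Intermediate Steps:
c = -1 (c = 2 - 1*3 = 2 - 3 = -1)
w(F, L) = (-1 + 1/F)**2
(w(-54, 14) - 307) + 662 = ((-1 - 54)**2/(-54)**2 - 307) + 662 = ((1/2916)*(-55)**2 - 307) + 662 = ((1/2916)*3025 - 307) + 662 = (3025/2916 - 307) + 662 = -892187/2916 + 662 = 1038205/2916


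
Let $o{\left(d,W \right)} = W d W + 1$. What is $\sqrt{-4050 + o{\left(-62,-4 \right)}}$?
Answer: $71 i \approx 71.0 i$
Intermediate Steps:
$o{\left(d,W \right)} = 1 + d W^{2}$ ($o{\left(d,W \right)} = d W^{2} + 1 = 1 + d W^{2}$)
$\sqrt{-4050 + o{\left(-62,-4 \right)}} = \sqrt{-4050 + \left(1 - 62 \left(-4\right)^{2}\right)} = \sqrt{-4050 + \left(1 - 992\right)} = \sqrt{-4050 - 991} = \sqrt{-5041} = 71 i$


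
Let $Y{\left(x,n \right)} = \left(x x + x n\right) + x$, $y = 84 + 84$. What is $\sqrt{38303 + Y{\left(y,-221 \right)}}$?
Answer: $\sqrt{29567} \approx 171.95$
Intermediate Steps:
$y = 168$
$Y{\left(x,n \right)} = x + x^{2} + n x$ ($Y{\left(x,n \right)} = \left(x^{2} + n x\right) + x = x + x^{2} + n x$)
$\sqrt{38303 + Y{\left(y,-221 \right)}} = \sqrt{38303 + 168 \left(1 - 221 + 168\right)} = \sqrt{38303 + 168 \left(-52\right)} = \sqrt{38303 - 8736} = \sqrt{29567}$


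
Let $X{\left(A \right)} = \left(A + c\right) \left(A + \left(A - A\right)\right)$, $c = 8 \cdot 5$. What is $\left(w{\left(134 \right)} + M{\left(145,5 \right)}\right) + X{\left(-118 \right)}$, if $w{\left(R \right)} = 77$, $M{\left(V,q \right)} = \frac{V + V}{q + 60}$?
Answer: $\frac{120711}{13} \approx 9285.5$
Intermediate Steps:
$M{\left(V,q \right)} = \frac{2 V}{60 + q}$
$c = 40$
$X{\left(A \right)} = A \left(40 + A\right)$ ($X{\left(A \right)} = \left(A + 40\right) \left(A + \left(A - A\right)\right) = \left(40 + A\right) \left(A + 0\right) = \left(40 + A\right) A = A \left(40 + A\right)$)
$\left(w{\left(134 \right)} + M{\left(145,5 \right)}\right) + X{\left(-118 \right)} = \left(77 + 2 \cdot 145 \frac{1}{60 + 5}\right) - 118 \left(40 - 118\right) = \left(77 + 2 \cdot 145 \cdot \frac{1}{65}\right) - -9204 = \left(77 + 2 \cdot 145 \cdot \frac{1}{65}\right) + 9204 = \left(77 + \frac{58}{13}\right) + 9204 = \frac{1059}{13} + 9204 = \frac{120711}{13}$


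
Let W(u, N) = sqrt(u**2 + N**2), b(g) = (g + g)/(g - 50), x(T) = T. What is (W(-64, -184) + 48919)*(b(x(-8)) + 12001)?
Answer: 17025622003/29 + 2784296*sqrt(593)/29 ≈ 5.8943e+8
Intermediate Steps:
b(g) = 2*g/(-50 + g) (b(g) = (2*g)/(-50 + g) = 2*g/(-50 + g))
W(u, N) = sqrt(N**2 + u**2)
(W(-64, -184) + 48919)*(b(x(-8)) + 12001) = (sqrt((-184)**2 + (-64)**2) + 48919)*(2*(-8)/(-50 - 8) + 12001) = (sqrt(33856 + 4096) + 48919)*(2*(-8)/(-58) + 12001) = (sqrt(37952) + 48919)*(2*(-8)*(-1/58) + 12001) = (8*sqrt(593) + 48919)*(8/29 + 12001) = (48919 + 8*sqrt(593))*(348037/29) = 17025622003/29 + 2784296*sqrt(593)/29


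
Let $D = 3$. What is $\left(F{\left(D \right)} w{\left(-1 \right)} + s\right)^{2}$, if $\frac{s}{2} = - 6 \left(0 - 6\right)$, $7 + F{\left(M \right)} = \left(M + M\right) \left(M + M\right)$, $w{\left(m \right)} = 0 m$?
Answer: $5184$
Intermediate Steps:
$w{\left(m \right)} = 0$
$F{\left(M \right)} = -7 + 4 M^{2}$ ($F{\left(M \right)} = -7 + \left(M + M\right) \left(M + M\right) = -7 + 2 M 2 M = -7 + 4 M^{2}$)
$s = 72$ ($s = 2 \left(- 6 \left(0 - 6\right)\right) = 2 \left(\left(-6\right) \left(-6\right)\right) = 2 \cdot 36 = 72$)
$\left(F{\left(D \right)} w{\left(-1 \right)} + s\right)^{2} = \left(\left(-7 + 4 \cdot 3^{2}\right) 0 + 72\right)^{2} = \left(\left(-7 + 4 \cdot 9\right) 0 + 72\right)^{2} = \left(\left(-7 + 36\right) 0 + 72\right)^{2} = \left(29 \cdot 0 + 72\right)^{2} = \left(0 + 72\right)^{2} = 72^{2} = 5184$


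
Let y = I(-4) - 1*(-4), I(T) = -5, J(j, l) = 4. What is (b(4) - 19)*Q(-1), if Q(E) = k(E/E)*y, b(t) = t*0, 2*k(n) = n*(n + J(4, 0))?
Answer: 95/2 ≈ 47.500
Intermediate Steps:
k(n) = n*(4 + n)/2 (k(n) = (n*(n + 4))/2 = (n*(4 + n))/2 = n*(4 + n)/2)
y = -1 (y = -5 - 1*(-4) = -5 + 4 = -1)
b(t) = 0
Q(E) = -5/2 (Q(E) = ((E/E)*(4 + E/E)/2)*(-1) = ((½)*1*(4 + 1))*(-1) = ((½)*1*5)*(-1) = (5/2)*(-1) = -5/2)
(b(4) - 19)*Q(-1) = (0 - 19)*(-5/2) = -19*(-5/2) = 95/2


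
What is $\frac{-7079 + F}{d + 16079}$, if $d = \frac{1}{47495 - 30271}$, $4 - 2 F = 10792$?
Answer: $- \frac{214834952}{276944697} \approx -0.77573$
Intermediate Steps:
$F = -5394$ ($F = 2 - 5396 = -5394$)
$d = \frac{1}{17224} \approx 5.8059 \cdot 10^{-5}$
$\frac{-7079 + F}{d + 16079} = \frac{-7079 - 5394}{\frac{1}{17224} + 16079} = - \frac{12473}{\frac{276944697}{17224}} = \left(-12473\right) \frac{17224}{276944697} = - \frac{214834952}{276944697}$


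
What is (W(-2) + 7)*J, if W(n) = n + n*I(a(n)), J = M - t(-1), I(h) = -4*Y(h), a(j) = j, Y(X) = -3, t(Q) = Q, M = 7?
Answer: -152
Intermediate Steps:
I(h) = 12 (I(h) = -4*(-3) = 12)
J = 8 (J = 7 - 1*(-1) = 7 + 1 = 8)
W(n) = 13*n (W(n) = n + n*12 = n + 12*n = 13*n)
(W(-2) + 7)*J = (13*(-2) + 7)*8 = (-26 + 7)*8 = -19*8 = -152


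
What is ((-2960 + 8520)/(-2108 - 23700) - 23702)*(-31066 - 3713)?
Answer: 2659318745313/3226 ≈ 8.2434e+8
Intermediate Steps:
((-2960 + 8520)/(-2108 - 23700) - 23702)*(-31066 - 3713) = (5560/(-25808) - 23702)*(-34779) = (5560*(-1/25808) - 23702)*(-34779) = (-695/3226 - 23702)*(-34779) = -76463347/3226*(-34779) = 2659318745313/3226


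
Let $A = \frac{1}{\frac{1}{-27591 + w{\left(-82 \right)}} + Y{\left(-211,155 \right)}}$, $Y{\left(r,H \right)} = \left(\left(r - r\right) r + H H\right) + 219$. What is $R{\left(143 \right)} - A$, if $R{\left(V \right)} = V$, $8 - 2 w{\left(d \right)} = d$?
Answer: $\frac{95498979343}{667825223} \approx 143.0$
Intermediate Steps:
$w{\left(d \right)} = 4 - \frac{d}{2}$
$Y{\left(r,H \right)} = 219 + H^{2}$ ($Y{\left(r,H \right)} = \left(0 r + H^{2}\right) + 219 = \left(0 + H^{2}\right) + 219 = H^{2} + 219 = 219 + H^{2}$)
$A = \frac{27546}{667825223}$ ($A = \frac{1}{\frac{1}{-27591 + \left(4 - -41\right)} + \left(219 + 155^{2}\right)} = \frac{1}{\frac{1}{-27591 + \left(4 + 41\right)} + \left(219 + 24025\right)} = \frac{1}{\frac{1}{-27591 + 45} + 24244} = \frac{1}{\frac{1}{-27546} + 24244} = \frac{1}{- \frac{1}{27546} + 24244} = \frac{1}{\frac{667825223}{27546}} = \frac{27546}{667825223} \approx 4.1247 \cdot 10^{-5}$)
$R{\left(143 \right)} - A = 143 - \frac{27546}{667825223} = \frac{95498979343}{667825223}$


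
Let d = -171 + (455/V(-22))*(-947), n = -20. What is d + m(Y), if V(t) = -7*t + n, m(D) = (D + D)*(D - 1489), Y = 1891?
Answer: 203274977/134 ≈ 1.5170e+6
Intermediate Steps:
m(D) = 2*D*(-1489 + D) (m(D) = (2*D)*(-1489 + D) = 2*D*(-1489 + D))
V(t) = -20 - 7*t (V(t) = -7*t - 20 = -20 - 7*t)
d = -453799/134 (d = -171 + (455/(-20 - 7*(-22)))*(-947) = -171 + (455/(-20 + 154))*(-947) = -171 + (455/134)*(-947) = -171 - 430885/134 = -453799/134 ≈ -3386.6)
d + m(Y) = -453799/134 + 2*1891*(-1489 + 1891) = -453799/134 + 2*1891*402 = -453799/134 + 1520364 = 203274977/134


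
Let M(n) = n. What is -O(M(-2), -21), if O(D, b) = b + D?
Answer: 23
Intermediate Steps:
O(D, b) = D + b
-O(M(-2), -21) = -(-2 - 21) = -1*(-23) = 23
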